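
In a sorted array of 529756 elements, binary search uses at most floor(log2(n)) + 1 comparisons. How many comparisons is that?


Halving sequence: 529756 -> 264878 -> 132439 -> 66219 -> 33109 -> 16554 -> 8277 -> 4138 -> 2069 -> 1034 -> 517 -> 258 -> 129 -> 64 -> 32 -> 16 -> 8 -> 4 -> 2 -> 1
Number of halvings = 19
Max comparisons = 19 + 1 = 20


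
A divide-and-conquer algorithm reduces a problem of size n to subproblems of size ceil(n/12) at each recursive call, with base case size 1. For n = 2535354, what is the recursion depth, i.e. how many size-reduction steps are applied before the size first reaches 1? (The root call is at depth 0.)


Each step divides the size by 12 (rounding up); after k steps the size is ceil(n/12^k), which equals 1 exactly when 12^k >= n.
So the depth is the smallest k with 12^k >= 2535354, i.e. ceil(log_12(2535354)).
12^5 = 248832 < 2535354 <= 2985984 = 12^6
Recursion depth = 6


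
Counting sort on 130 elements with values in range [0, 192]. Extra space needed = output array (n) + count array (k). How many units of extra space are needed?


Output array size: 130 (to store sorted result)
Count array size: 193 (one slot per possible value, range 0 to 192)
Total extra space = 130 + 193 = 323


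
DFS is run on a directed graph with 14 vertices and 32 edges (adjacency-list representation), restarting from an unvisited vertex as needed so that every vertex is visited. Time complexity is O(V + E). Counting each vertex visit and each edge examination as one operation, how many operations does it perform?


A full DFS traversal processes each vertex exactly once (push/pop on stack).
Each directed edge is examined once.
V = 14, E = 32
V + E = 46


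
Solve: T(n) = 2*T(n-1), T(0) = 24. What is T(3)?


Unrolling:
T(3) = 2*T(2) = 2^2*T(1) = ... = 2^3*T(0)
= 2^3 * 24
= 8 * 24 = 192


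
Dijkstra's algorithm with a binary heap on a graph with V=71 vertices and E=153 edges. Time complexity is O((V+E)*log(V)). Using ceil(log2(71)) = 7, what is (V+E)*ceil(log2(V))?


Dijkstra with a binary heap: each vertex is extracted once, each edge may relax once.
Each heap operation costs O(log V).
V + E = 71 + 153 = 224
ceil(log2(71)) = 7 (since 2^6 = 64 < 71 <= 128 = 2^7)
Total heap work = (V+E) * ceil(log2(V)) = 224 * 7 = 1568


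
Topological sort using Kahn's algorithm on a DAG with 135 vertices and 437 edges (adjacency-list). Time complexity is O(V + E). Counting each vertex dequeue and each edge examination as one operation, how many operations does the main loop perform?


Kahn's algorithm:
  1. Compute in-degrees: O(V + E)
  2. Process queue: each vertex dequeued once (O(V))
     each edge examined once (O(E))
Total = V + E = 135 + 437 = 572


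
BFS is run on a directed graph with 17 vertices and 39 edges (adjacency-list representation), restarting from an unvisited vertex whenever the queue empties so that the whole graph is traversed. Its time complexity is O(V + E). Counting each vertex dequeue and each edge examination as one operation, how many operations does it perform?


A full BFS traversal dequeues each vertex exactly once and examines each directed edge exactly once.
V = 17 (vertex processing cost)
E = 39 (edge examination cost)
Total operations proportional to V + E = 17 + 39 = 56


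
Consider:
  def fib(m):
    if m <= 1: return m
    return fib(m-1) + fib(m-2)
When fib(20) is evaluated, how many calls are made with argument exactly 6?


Let N(m) = number of times fib(m) is called while evaluating fib(20).
N(20) = 1 (the initial call).
N(19) = 1 (only fib(20) calls it).
For 1 <= m <= 18: fib(m) is called by fib(m+1) and fib(m+2), so
  N(m) = N(m+1) + N(m+2).
fib(0) is called only by fib(2), so N(0) = N(2).
Walk down from m=20:
  N(20)=1, N(19)=1, N(18)=2, N(17)=3, N(16)=5, N(15)=8, N(14)=13, N(13)=21, N(12)=34, N(11)=55, N(10)=89, N(9)=144, N(8)=233, N(7)=377, N(6)=610
N(6) = 610


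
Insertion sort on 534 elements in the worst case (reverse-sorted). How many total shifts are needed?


In the worst case (reverse-sorted), each element shifts past all previous:
  Element 1: 1 shifts
  Element 2: 2 shifts
  Element 3: 3 shifts
  Element 4: 4 shifts
  Element 5: 5 shifts
  ...
  Element 533: 533 shifts
Total = 1 + 2 + ... + 533
= 534*(534-1)/2 = 142311


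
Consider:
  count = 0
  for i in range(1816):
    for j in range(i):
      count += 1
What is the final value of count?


For each i, the inner loop runs i times:
  i=0: inner runs 0 times
  i=1: inner runs 1 time
  i=2: inner runs 2 times
  i=3: inner runs 3 times
  i=4: inner runs 4 times
  i=5: inner runs 5 times
  i=6: inner runs 6 times
  i=7: inner runs 7 times
  ...
Total = 0 + 1 + 2 + ... + 1815 = 1816*(1816-1)/2 = 1648020


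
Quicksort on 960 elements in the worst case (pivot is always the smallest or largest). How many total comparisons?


In the worst case, each partition step picks the worst pivot:
  Partition 1: 959 comparisons (n-1 elements to compare)
  Partition 2: 958 comparisons
  Partition 3: 957 comparisons
  Partition 4: 956 comparisons
  Partition 5: 955 comparisons
  ...
  Last partition: 0 comparisons
Total = (n-1) + (n-2) + ... + 1 + 0 = n*(n-1)/2
= 960*959/2 = 460320


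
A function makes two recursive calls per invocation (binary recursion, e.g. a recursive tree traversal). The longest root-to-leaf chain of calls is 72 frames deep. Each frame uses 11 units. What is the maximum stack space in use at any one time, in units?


Binary recursion: the two calls run one after the other, so only one root-to-leaf chain of frames is on the stack at a time.
Maximum depth (longest chain) = 72 frames
Each frame = 11 units
Max stack space = 72 * 11 = 792


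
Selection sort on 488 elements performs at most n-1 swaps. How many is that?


Each of the 487 passes places one element in its final position.
Pass 1: swap minimum into position 0
Pass 2: swap minimum of remaining into position 1
...
Pass 487: last two elements, one swap
Maximum swaps = 488 - 1 = 487


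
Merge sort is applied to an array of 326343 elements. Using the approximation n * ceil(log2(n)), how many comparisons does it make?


Merge sort divides the array into halves recursively.
Number of levels = ceil(log2(326343)) = 19
At each level, approximately n = 326343 comparisons are needed for merging.
Total comparisons ~ n * ceil(log2(n)) = 326343 * 19 = 6200517


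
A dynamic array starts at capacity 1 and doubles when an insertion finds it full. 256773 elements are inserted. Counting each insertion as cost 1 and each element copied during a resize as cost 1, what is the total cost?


n = 256773
Insertion costs: 256773
Resizes copy 1, 2, 4, ... up to the largest power of 2 that is <= n-1 = 256772, i.e. 131072.
Copy costs = 1 + 2 + 4 + 8 + 16 + 32 + 64 + 128 + 256 + 512 + 1024 + 2048 + 4096 + 8192 + 16384 + 32768 + 65536 + 131072 = 262143
Total = 256773 + 262143 = 518916


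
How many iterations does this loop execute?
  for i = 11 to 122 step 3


The loop variable i takes values starting at 11 and increments by 3 each iteration.
Sequence: i = 11, 14, 17, 20, 23, 26, 29, 32, 35, ...
The upper bound 122 is inclusive, so the count is floor((last - first) / step) + 1:
floor((122 - 11) / 3) + 1 = floor(111/3) + 1 = 37 + 1 = 38


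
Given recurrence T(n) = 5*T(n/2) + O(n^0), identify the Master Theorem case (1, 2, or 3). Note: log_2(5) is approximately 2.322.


Master Theorem parameters: a=5, b=2, c=0
log_b(a) = 2.322
Compare b^c with a: 2^0 = 1 < 5, so c < log_b(a).
Comparing c=0 vs log_b(a)=2.322:
0 < 2.322 => Case 1
Result: T(n) = O(n^(log_2 5)) ~ O(n^2.322)
Master Theorem case = 1


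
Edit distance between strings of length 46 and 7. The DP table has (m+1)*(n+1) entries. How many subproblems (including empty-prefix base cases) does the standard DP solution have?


The table includes base cases (empty prefixes).
Rows: (m+1) = 47
Columns: (n+1) = 8
Total = 47 * 8 = 376


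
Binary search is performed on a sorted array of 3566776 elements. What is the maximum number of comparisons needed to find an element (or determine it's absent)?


Binary search halves the search space each comparison:
  Step 1: search space = 3566776 -> 1783388
  Step 2: search space = 1783388 -> 891694
  Step 3: search space = 891694 -> 445847
  Step 4: search space = 445847 -> 222923
  Step 5: search space = 222923 -> 111461
  Step 6: search space = 111461 -> 55730
  Step 7: search space = 55730 -> 27865
  Step 8: search space = 27865 -> 13932
  Step 9: search space = 13932 -> 6966
  Step 10: search space = 6966 -> 3483
  Step 11: search space = 3483 -> 1741
  Step 12: search space = 1741 -> 870
  Step 13: search space = 870 -> 435
  Step 14: search space = 435 -> 217
  Step 15: search space = 217 -> 108
  Step 16: search space = 108 -> 54
  Step 17: search space = 54 -> 27
  Step 18: search space = 27 -> 13
  Step 19: search space = 13 -> 6
  Step 20: search space = 6 -> 3
  Step 21: search space = 3 -> 1
  Step 22: search space = 1 (final check)
Maximum comparisons = floor(log2(3566776)) + 1 = 21 + 1 = 22


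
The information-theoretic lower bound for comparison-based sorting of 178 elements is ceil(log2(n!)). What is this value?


A binary decision tree of height h has at most 2^h leaves and needs at least n! of them, so h >= ceil(log2(n!)).
178! is far too large to multiply out, so use Stirling's series:
  ln(n!) ~ n ln n - n + (1/2) ln(2 pi n) + 1/(12n)  (error below 1/(360 n^3), negligible here)
  ln(178) = 5.1817836
  n ln n = 178 * 5.1817836 = 922.3575
  (1/2) ln(2 pi * 178) = (1/2) ln(1118.4070) = 3.5098
  1/(12*178) = 0.0005
  ln(178!) ~ 922.3575 - 178 + 3.5098 + 0.0005 = 747.8678
Convert to base 2: log2(178!) = 747.8678 / ln 2 = 747.8678 / 0.69314718 = 1078.9452
ceil(1078.9452) = 1079


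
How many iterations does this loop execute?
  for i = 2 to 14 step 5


The loop variable i takes values starting at 2 and increments by 5 each iteration.
Sequence: i = 2, 7, 12
The upper bound 14 is inclusive, so the count is floor((last - first) / step) + 1:
floor((14 - 2) / 5) + 1 = floor(12/5) + 1 = 2 + 1 = 3


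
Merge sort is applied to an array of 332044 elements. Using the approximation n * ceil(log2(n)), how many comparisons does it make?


Merge sort divides the array into halves recursively.
Number of levels = ceil(log2(332044)) = 19
At each level, approximately n = 332044 comparisons are needed for merging.
Total comparisons ~ n * ceil(log2(n)) = 332044 * 19 = 6308836


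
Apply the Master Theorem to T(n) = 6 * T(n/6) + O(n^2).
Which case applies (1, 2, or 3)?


The Master Theorem: T(n) = a*T(n/b) + O(n^c)
  a = 6, b = 6, c = 2
log_b(a) = log_6(6) = 1
Compare b^c with a: 6^2 = 36 > 6, so c > log_b(a).
Since c > log_b(a), Case 3 applies.
T(n) = O(n^2)
Master Theorem case = 3


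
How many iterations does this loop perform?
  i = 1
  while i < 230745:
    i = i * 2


The loop variable doubles each iteration:
i = 1 -> 2 -> 4 -> 8 -> 16 -> 32 -> 64 -> 128 -> 256 -> 512 -> 1024 -> 2048 -> 4096 -> 8192 -> 16384 -> 32768 -> 65536 -> 131072 -> 262144 (stop, 262144 >= 230745)
Number of doublings = ceil(log2(230745)) = 18


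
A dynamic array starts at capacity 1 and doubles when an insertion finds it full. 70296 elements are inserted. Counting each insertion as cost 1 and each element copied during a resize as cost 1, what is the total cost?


n = 70296
Insertion costs: 70296
Resizes copy 1, 2, 4, ... up to the largest power of 2 that is <= n-1 = 70295, i.e. 65536.
Copy costs = 1 + 2 + 4 + 8 + 16 + 32 + 64 + 128 + 256 + 512 + 1024 + 2048 + 4096 + 8192 + 16384 + 32768 + 65536 = 131071
Total = 70296 + 131071 = 201367


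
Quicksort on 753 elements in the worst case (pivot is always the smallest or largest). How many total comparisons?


In the worst case, each partition step picks the worst pivot:
  Partition 1: 752 comparisons (n-1 elements to compare)
  Partition 2: 751 comparisons
  Partition 3: 750 comparisons
  Partition 4: 749 comparisons
  Partition 5: 748 comparisons
  ...
  Last partition: 0 comparisons
Total = (n-1) + (n-2) + ... + 1 + 0 = n*(n-1)/2
= 753*752/2 = 283128


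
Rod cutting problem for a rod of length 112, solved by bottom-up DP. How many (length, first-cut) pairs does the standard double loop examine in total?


For each subproblem length i = 1..112, the inner loop considers i possible first cuts.
Total = 1 + 2 + ... + 112
= 112*(112+1)/2
= 112*113/2 = 6328


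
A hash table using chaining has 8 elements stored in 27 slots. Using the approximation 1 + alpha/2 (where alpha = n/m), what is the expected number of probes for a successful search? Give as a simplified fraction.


Load factor alpha = n/m = 8/27
Expected probes = 1 + alpha/2 = 1 + 8/(2*27)
= 1 + 8/54
= 54/54 + 8/54
= 62/54
Simplify: 31/27


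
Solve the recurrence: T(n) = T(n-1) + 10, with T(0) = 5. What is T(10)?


Unrolling the recurrence:
T(10) = T(9) + 10
       = T(8) + 10 + 10
       = T(7) + 10*3
       ...
       = T(0) + 10*10
       = 5 + 100 = 105


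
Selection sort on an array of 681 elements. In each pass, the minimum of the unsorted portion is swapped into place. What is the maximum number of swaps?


Selection sort performs one swap per pass:
  Pass 1: find min in positions 0 to 680, swap with position 0
  Pass 2: find min in positions 1 to 680, swap with position 1
  Pass 3: find min in positions 2 to 680, swap with position 2
  Pass 4: find min in positions 3 to 680, swap with position 3
  Pass 5: find min in positions 4 to 680, swap with position 4
  ... (675 more passes)
Total passes (and swaps) = n - 1 = 681 - 1 = 680


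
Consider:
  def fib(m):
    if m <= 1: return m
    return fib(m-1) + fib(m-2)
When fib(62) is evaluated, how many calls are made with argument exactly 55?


Let N(m) = number of times fib(m) is called while evaluating fib(62).
N(62) = 1 (the initial call).
N(61) = 1 (only fib(62) calls it).
For 1 <= m <= 60: fib(m) is called by fib(m+1) and fib(m+2), so
  N(m) = N(m+1) + N(m+2).
fib(0) is called only by fib(2), so N(0) = N(2).
Walk down from m=62:
  N(62)=1, N(61)=1, N(60)=2, N(59)=3, N(58)=5, N(57)=8, N(56)=13, N(55)=21
N(55) = 21


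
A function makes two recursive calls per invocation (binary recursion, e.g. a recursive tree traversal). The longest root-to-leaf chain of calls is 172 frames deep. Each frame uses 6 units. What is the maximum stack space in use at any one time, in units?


Binary recursion: the two calls run one after the other, so only one root-to-leaf chain of frames is on the stack at a time.
Maximum depth (longest chain) = 172 frames
Each frame = 6 units
Max stack space = 172 * 6 = 1032


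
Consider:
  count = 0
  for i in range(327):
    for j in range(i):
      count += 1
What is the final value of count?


For each i, the inner loop runs i times:
  i=0: inner runs 0 times
  i=1: inner runs 1 time
  i=2: inner runs 2 times
  i=3: inner runs 3 times
  i=4: inner runs 4 times
  i=5: inner runs 5 times
  i=6: inner runs 6 times
  i=7: inner runs 7 times
  ...
Total = 0 + 1 + 2 + ... + 326 = 327*(327-1)/2 = 53301


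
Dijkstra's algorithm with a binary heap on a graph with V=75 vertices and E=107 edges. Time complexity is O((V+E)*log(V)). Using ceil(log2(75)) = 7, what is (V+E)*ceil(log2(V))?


Dijkstra with a binary heap: each vertex is extracted once, each edge may relax once.
Each heap operation costs O(log V).
V + E = 75 + 107 = 182
ceil(log2(75)) = 7 (since 2^6 = 64 < 75 <= 128 = 2^7)
Total heap work = (V+E) * ceil(log2(V)) = 182 * 7 = 1274


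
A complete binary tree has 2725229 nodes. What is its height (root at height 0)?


In a complete binary tree, level k holds nodes 2^k .. 2^(k+1)-1 (1-indexed).
Height = floor(log2(n)) = floor(log2(2725229)) = 21
Check: 2^21 = 2097152 <= 2725229 < 4194304 = 2^22


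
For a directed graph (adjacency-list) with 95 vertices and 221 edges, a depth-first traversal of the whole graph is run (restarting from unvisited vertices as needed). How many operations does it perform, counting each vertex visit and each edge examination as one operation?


A full DFS traversal visits each vertex once and examines each edge once.
V = 95
E = 221
Sum = 95 + 221 = 316


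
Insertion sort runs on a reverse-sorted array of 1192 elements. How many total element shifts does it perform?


Sum of shifts = 1 + 2 + 3 + ... + 1191
= 1192 * 1191 / 2
= 1419672 / 2
= 709836


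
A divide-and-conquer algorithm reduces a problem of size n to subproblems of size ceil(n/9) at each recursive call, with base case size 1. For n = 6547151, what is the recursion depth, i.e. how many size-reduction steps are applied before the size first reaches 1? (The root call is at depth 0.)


Each step divides the size by 9 (rounding up); after k steps the size is ceil(n/9^k), which equals 1 exactly when 9^k >= n.
So the depth is the smallest k with 9^k >= 6547151, i.e. ceil(log_9(6547151)).
9^7 = 4782969 < 6547151 <= 43046721 = 9^8
Recursion depth = 8


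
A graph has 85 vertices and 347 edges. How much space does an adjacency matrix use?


Adjacency matrix: V x V grid of entries
Space = V^2 = 85^2 = 85 * 85 = 7225


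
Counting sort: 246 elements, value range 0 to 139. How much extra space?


n = 246 (output array)
k = 140 (count array for 140 distinct values)
Extra space = 246 + 140 = 386


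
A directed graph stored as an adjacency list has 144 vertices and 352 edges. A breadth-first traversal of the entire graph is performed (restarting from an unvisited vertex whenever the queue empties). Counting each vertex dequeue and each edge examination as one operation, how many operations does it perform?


A full BFS traversal dequeues each vertex once and examines each edge once.
Vertex visits: 144
Edge visits: 352
V + E = 144 + 352 = 496


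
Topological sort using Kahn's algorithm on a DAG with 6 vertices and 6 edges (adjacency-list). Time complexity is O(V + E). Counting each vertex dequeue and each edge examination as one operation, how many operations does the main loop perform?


Kahn's algorithm:
  1. Compute in-degrees: O(V + E)
  2. Process queue: each vertex dequeued once (O(V))
     each edge examined once (O(E))
Total = V + E = 6 + 6 = 12


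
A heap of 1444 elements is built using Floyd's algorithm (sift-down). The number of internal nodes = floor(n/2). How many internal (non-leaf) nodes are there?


Leaf nodes occupy roughly half the array.
Sift-down is called for each internal node, starting from the last one.
Internal nodes = floor(n/2) = floor(1444/2) = 722


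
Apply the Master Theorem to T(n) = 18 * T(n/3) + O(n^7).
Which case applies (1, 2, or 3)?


The Master Theorem: T(n) = a*T(n/b) + O(n^c)
  a = 18, b = 3, c = 7
log_b(a) = log_3(18) ~ 2.631
Compare b^c with a: 3^7 = 2187 > 18, so c > log_b(a).
Since c > log_b(a), Case 3 applies.
T(n) = O(n^7)
Master Theorem case = 3


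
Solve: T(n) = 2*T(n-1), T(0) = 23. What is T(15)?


Unrolling:
T(15) = 2*T(14) = 2^2*T(13) = ... = 2^15*T(0)
= 2^15 * 23
= 32768 * 23 = 753664


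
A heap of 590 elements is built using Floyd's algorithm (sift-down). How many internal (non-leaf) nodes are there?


Leaf nodes occupy roughly half the array.
Sift-down is called for each internal node, starting from the last one.
Internal nodes = floor(n/2) = floor(590/2) = 295


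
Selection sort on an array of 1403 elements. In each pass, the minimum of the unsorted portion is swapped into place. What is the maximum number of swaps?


Selection sort performs one swap per pass:
  Pass 1: find min in positions 0 to 1402, swap with position 0
  Pass 2: find min in positions 1 to 1402, swap with position 1
  Pass 3: find min in positions 2 to 1402, swap with position 2
  Pass 4: find min in positions 3 to 1402, swap with position 3
  Pass 5: find min in positions 4 to 1402, swap with position 4
  ... (1397 more passes)
Total passes (and swaps) = n - 1 = 1403 - 1 = 1402


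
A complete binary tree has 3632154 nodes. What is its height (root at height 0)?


In a complete binary tree, level k holds nodes 2^k .. 2^(k+1)-1 (1-indexed).
Height = floor(log2(n)) = floor(log2(3632154)) = 21
Check: 2^21 = 2097152 <= 3632154 < 4194304 = 2^22


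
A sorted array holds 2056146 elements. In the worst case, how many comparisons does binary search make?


Halving sequence: 2056146 -> 1028073 -> 514036 -> 257018 -> 128509 -> 64254 -> 32127 -> 16063 -> 8031 -> 4015 -> 2007 -> 1003 -> 501 -> 250 -> 125 -> 62 -> 31 -> 15 -> 7 -> 3 -> 1
Number of halvings = 20
Max comparisons = 20 + 1 = 21


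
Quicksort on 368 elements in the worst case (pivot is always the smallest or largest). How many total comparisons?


In the worst case, each partition step picks the worst pivot:
  Partition 1: 367 comparisons (n-1 elements to compare)
  Partition 2: 366 comparisons
  Partition 3: 365 comparisons
  Partition 4: 364 comparisons
  Partition 5: 363 comparisons
  ...
  Last partition: 0 comparisons
Total = (n-1) + (n-2) + ... + 1 + 0 = n*(n-1)/2
= 368*367/2 = 67528


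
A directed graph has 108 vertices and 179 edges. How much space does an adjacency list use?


Adjacency list: one list head per vertex + one entry per edge
Vertex heads: 108
Edge entries: 179
Total = 108 + 179 = 287


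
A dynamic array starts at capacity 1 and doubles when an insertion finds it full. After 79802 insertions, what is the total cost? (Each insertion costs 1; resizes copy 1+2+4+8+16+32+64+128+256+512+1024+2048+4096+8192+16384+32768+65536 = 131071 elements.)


Insertion cost: 79802 (one per element)
Resizes occur just before inserting elements 2, 3, 5, 9, ...
Elements copied at each resize: 1 + 2 + 4 + 8 + 16 + 32 + 64 + 128 + 256 + 512 + 1024 + 2048 + 4096 + 8192 + 16384 + 32768 + 65536
Sum of copies = 131071 (geometric series: 2^k - 1)
Total = 79802 + 131071 = 210873


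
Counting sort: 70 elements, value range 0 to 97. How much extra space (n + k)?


n = 70 (output array)
k = 98 (count array for 98 distinct values)
Extra space = 70 + 98 = 168


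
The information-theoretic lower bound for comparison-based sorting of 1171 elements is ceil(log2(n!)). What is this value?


A binary decision tree of height h has at most 2^h leaves and needs at least n! of them, so h >= ceil(log2(n!)).
1171! is far too large to multiply out, so use Stirling's series:
  ln(n!) ~ n ln n - n + (1/2) ln(2 pi n) + 1/(12n)  (error below 1/(360 n^3), negligible here)
  ln(1171) = 7.0656134
  n ln n = 1171 * 7.0656134 = 8273.8333
  (1/2) ln(2 pi * 1171) = (1/2) ln(7357.6100) = 4.4517
  1/(12*1171) = 0.0001
  ln(1171!) ~ 8273.8333 - 1171 + 4.4517 + 0.0001 = 7107.2851
Convert to base 2: log2(1171!) = 7107.2851 / ln 2 = 7107.2851 / 0.69314718 = 10253.6450
ceil(10253.6450) = 10254


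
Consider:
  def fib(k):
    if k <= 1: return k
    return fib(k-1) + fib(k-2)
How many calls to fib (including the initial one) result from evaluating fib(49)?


Let C(m) = total calls to evaluate fib(m). Then C(0)=C(1)=1, and
C(m) = 1 + C(m-1) + C(m-2) for m >= 2.
Build the table (each entry = 1 + previous two):
  C(0) = 1
  C(1) = 1
  C(2) = 1 + 1 + 1 = 3
  C(3) = 1 + 3 + 1 = 5
  C(4) = 1 + 5 + 3 = 9
  C(5) = 1 + 9 + 5 = 15
  C(6) = 1 + 15 + 9 = 25
  C(7) = 1 + 25 + 15 = 41
  C(8) = 1 + 41 + 25 = 67
  C(9) = 1 + 67 + 41 = 109
  C(10) = 1 + 109 + 67 = 177
  C(11) = 1 + 177 + 109 = 287
  C(12) = 1 + 287 + 177 = 465
  C(13) = 1 + 465 + 287 = 753
  C(14) = 1 + 753 + 465 = 1219
  C(15) = 1 + 1219 + 753 = 1973
  C(16) = 1 + 1973 + 1219 = 3193
  C(17) = 1 + 3193 + 1973 = 5167
  C(18) = 1 + 5167 + 3193 = 8361
  C(19) = 1 + 8361 + 5167 = 13529
  C(20) = 1 + 13529 + 8361 = 21891
  C(21) = 1 + 21891 + 13529 = 35421
  C(22) = 1 + 35421 + 21891 = 57313
  C(23) = 1 + 57313 + 35421 = 92735
  C(24) = 1 + 92735 + 57313 = 150049
  C(25) = 1 + 150049 + 92735 = 242785
  C(26) = 1 + 242785 + 150049 = 392835
  C(27) = 1 + 392835 + 242785 = 635621
  C(28) = 1 + 635621 + 392835 = 1028457
  C(29) = 1 + 1028457 + 635621 = 1664079
  C(30) = 1 + 1664079 + 1028457 = 2692537
  C(31) = 1 + 2692537 + 1664079 = 4356617
  C(32) = 1 + 4356617 + 2692537 = 7049155
  C(33) = 1 + 7049155 + 4356617 = 11405773
  C(34) = 1 + 11405773 + 7049155 = 18454929
  C(35) = 1 + 18454929 + 11405773 = 29860703
  C(36) = 1 + 29860703 + 18454929 = 48315633
  C(37) = 1 + 48315633 + 29860703 = 78176337
  C(38) = 1 + 78176337 + 48315633 = 126491971
  C(39) = 1 + 126491971 + 78176337 = 204668309
  C(40) = 1 + 204668309 + 126491971 = 331160281
  C(41) = 1 + 331160281 + 204668309 = 535828591
  C(42) = 1 + 535828591 + 331160281 = 866988873
  C(43) = 1 + 866988873 + 535828591 = 1402817465
  C(44) = 1 + 1402817465 + 866988873 = 2269806339
  C(45) = 1 + 2269806339 + 1402817465 = 3672623805
  C(46) = 1 + 3672623805 + 2269806339 = 5942430145
  C(47) = 1 + 5942430145 + 3672623805 = 9615053951
  C(48) = 1 + 9615053951 + 5942430145 = 15557484097
  C(49) = 1 + 15557484097 + 9615053951 = 25172538049
Total calls for fib(49) = 25172538049


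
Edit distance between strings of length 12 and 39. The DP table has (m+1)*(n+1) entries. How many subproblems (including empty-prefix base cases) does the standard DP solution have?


The table includes base cases (empty prefixes).
Rows: (m+1) = 13
Columns: (n+1) = 40
Total = 13 * 40 = 520


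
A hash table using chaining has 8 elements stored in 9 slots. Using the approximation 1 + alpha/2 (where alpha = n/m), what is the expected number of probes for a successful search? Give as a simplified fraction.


Load factor alpha = n/m = 8/9
Expected probes = 1 + alpha/2 = 1 + 8/(2*9)
= 1 + 8/18
= 18/18 + 8/18
= 26/18
Simplify: 13/9


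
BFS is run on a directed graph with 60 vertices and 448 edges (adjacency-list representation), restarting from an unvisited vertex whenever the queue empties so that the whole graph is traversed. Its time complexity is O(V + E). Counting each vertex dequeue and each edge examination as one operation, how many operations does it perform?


A full BFS traversal dequeues each vertex exactly once and examines each directed edge exactly once.
V = 60 (vertex processing cost)
E = 448 (edge examination cost)
Total operations proportional to V + E = 60 + 448 = 508


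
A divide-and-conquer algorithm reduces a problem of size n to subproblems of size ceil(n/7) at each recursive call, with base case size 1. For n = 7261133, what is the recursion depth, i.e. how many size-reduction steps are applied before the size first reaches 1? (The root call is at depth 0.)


Each step divides the size by 7 (rounding up); after k steps the size is ceil(n/7^k), which equals 1 exactly when 7^k >= n.
So the depth is the smallest k with 7^k >= 7261133, i.e. ceil(log_7(7261133)).
7^8 = 5764801 < 7261133 <= 40353607 = 7^9
Recursion depth = 9


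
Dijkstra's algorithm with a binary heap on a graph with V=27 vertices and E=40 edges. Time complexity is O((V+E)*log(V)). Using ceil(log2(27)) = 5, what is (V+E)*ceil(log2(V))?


Dijkstra with a binary heap: each vertex is extracted once, each edge may relax once.
Each heap operation costs O(log V).
V + E = 27 + 40 = 67
ceil(log2(27)) = 5 (since 2^4 = 16 < 27 <= 32 = 2^5)
Total heap work = (V+E) * ceil(log2(V)) = 67 * 5 = 335


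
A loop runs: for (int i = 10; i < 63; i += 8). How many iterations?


Loop starts at i = 10, increments by 8, stops when i >= 63.
Number of iterations = ceil((63 - 10) / 8)
= ceil(53 / 8)
= 7


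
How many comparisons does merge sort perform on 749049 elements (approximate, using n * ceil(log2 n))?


Recursion depth: ceil(log2(749049)) = 20
Each recursion level merges n = 749049 elements
Total = 749049 * 20 = 14980980


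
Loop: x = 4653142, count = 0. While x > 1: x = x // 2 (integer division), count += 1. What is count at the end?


The variable x halves each step:
x = 4653142 -> 2326571 -> 1163285 -> 581642 -> 290821 -> 145410 -> 72705 -> 36352 -> 18176 -> 9088 -> 4544 -> 2272 -> 1136 -> 568 -> 284 -> 142 -> 71 -> 35 -> 17 -> 8 -> 4 -> 2 -> 1
Number of halvings = floor(log2(4653142)) = 22


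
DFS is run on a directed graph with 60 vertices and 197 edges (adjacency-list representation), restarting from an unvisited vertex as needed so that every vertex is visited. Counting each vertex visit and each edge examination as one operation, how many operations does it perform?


A full DFS traversal processes each vertex exactly once (push/pop on stack).
Each directed edge is examined once.
V = 60, E = 197
V + E = 257


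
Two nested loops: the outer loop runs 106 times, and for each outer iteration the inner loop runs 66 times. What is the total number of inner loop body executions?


Outer loop: 106 iterations
Inner loop: 66 iterations per outer iteration
Total = 106 * 66 = 6996


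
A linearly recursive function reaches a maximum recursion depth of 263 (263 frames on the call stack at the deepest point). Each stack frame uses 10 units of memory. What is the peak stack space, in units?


Maximum recursion depth = 263 frames
Memory per frame = 10 units
Total stack space = depth * frame_size
= 263 * 10 = 2630


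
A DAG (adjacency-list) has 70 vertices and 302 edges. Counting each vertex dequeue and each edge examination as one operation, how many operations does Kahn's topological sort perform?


V = 70 (vertex processing)
E = 302 (edge processing)
V + E = 70 + 302 = 372


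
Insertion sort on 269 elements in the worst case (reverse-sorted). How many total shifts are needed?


In the worst case (reverse-sorted), each element shifts past all previous:
  Element 1: 1 shifts
  Element 2: 2 shifts
  Element 3: 3 shifts
  Element 4: 4 shifts
  Element 5: 5 shifts
  ...
  Element 268: 268 shifts
Total = 1 + 2 + ... + 268
= 269*(269-1)/2 = 36046


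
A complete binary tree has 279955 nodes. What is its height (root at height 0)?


In a complete binary tree, level k holds nodes 2^k .. 2^(k+1)-1 (1-indexed).
Height = floor(log2(n)) = floor(log2(279955)) = 18
Check: 2^18 = 262144 <= 279955 < 524288 = 2^19


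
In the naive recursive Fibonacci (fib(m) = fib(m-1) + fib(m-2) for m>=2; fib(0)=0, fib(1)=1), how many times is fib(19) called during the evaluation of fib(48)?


Let N(m) = number of times fib(m) is called while evaluating fib(48).
N(48) = 1 (the initial call).
N(47) = 1 (only fib(48) calls it).
For 1 <= m <= 46: fib(m) is called by fib(m+1) and fib(m+2), so
  N(m) = N(m+1) + N(m+2).
fib(0) is called only by fib(2), so N(0) = N(2).
Walk down from m=48:
  N(48)=1, N(47)=1, N(46)=2, N(45)=3, N(44)=5, N(43)=8, N(42)=13, N(41)=21, N(40)=34, N(39)=55, N(38)=89, N(37)=144, N(36)=233, N(35)=377, N(34)=610, N(33)=987, N(32)=1597, N(31)=2584, N(30)=4181, N(29)=6765, N(28)=10946, N(27)=17711, N(26)=28657, N(25)=46368, N(24)=75025, N(23)=121393, N(22)=196418, N(21)=317811, N(20)=514229, N(19)=832040
N(19) = 832040


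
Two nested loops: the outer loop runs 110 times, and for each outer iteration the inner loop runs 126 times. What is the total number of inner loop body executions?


Outer loop: 110 iterations
Inner loop: 126 iterations per outer iteration
Total = 110 * 126 = 13860


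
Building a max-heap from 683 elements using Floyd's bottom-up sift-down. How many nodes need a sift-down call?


In a heap of 683 elements (0-indexed array):
  Last element index: 682
  Parent of last element: floor((682 - 1) / 2) = 340
  Internal nodes: indices 0 to 340
  Count = floor(683/2) = 341


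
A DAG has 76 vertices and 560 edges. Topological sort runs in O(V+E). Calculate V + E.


V = 76 (vertex processing)
E = 560 (edge processing)
V + E = 76 + 560 = 636


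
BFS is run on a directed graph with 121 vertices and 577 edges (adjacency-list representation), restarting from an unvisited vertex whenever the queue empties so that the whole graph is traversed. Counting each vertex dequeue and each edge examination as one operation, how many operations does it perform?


A full BFS traversal dequeues each vertex exactly once and examines each directed edge exactly once.
V = 121 (vertex processing cost)
E = 577 (edge examination cost)
Total operations proportional to V + E = 121 + 577 = 698


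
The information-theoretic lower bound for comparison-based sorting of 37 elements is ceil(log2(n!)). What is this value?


A binary decision tree of height h has at most 2^h leaves and needs at least n! of them, so h >= ceil(log2(n!)).
37! is far too large to multiply out, so use Stirling's series:
  ln(n!) ~ n ln n - n + (1/2) ln(2 pi n) + 1/(12n)  (error below 1/(360 n^3), negligible here)
  ln(37) = 3.6109179
  n ln n = 37 * 3.6109179 = 133.6040
  (1/2) ln(2 pi * 37) = (1/2) ln(232.4779) = 2.7244
  1/(12*37) = 0.0023
  ln(37!) ~ 133.6040 - 37 + 2.7244 + 0.0023 = 99.3307
Convert to base 2: log2(37!) = 99.3307 / ln 2 = 99.3307 / 0.69314718 = 143.3039
ceil(143.3039) = 144


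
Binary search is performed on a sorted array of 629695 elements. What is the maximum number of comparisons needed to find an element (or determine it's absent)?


Binary search halves the search space each comparison:
  Step 1: search space = 629695 -> 314847
  Step 2: search space = 314847 -> 157423
  Step 3: search space = 157423 -> 78711
  Step 4: search space = 78711 -> 39355
  Step 5: search space = 39355 -> 19677
  Step 6: search space = 19677 -> 9838
  Step 7: search space = 9838 -> 4919
  Step 8: search space = 4919 -> 2459
  Step 9: search space = 2459 -> 1229
  Step 10: search space = 1229 -> 614
  Step 11: search space = 614 -> 307
  Step 12: search space = 307 -> 153
  Step 13: search space = 153 -> 76
  Step 14: search space = 76 -> 38
  Step 15: search space = 38 -> 19
  Step 16: search space = 19 -> 9
  Step 17: search space = 9 -> 4
  Step 18: search space = 4 -> 2
  Step 19: search space = 2 -> 1
  Step 20: search space = 1 (final check)
Maximum comparisons = floor(log2(629695)) + 1 = 19 + 1 = 20


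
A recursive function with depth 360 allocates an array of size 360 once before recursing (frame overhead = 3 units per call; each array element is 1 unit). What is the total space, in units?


Array allocation: 360 units (allocated once)
Stack frames: 360 deep * 3 per frame = 1080 units
Total = 360 + 1080 = 1440


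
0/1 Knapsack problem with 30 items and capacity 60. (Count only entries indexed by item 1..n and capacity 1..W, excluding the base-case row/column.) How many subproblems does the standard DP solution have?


The DP table is indexed by (item, capacity).
Rows: 30 items
Columns: 60 capacity values (1 to W)
Total subproblems = 30 * 60 = 1800


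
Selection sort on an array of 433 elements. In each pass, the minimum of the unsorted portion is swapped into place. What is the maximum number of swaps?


Selection sort performs one swap per pass:
  Pass 1: find min in positions 0 to 432, swap with position 0
  Pass 2: find min in positions 1 to 432, swap with position 1
  Pass 3: find min in positions 2 to 432, swap with position 2
  Pass 4: find min in positions 3 to 432, swap with position 3
  Pass 5: find min in positions 4 to 432, swap with position 4
  ... (427 more passes)
Total passes (and swaps) = n - 1 = 433 - 1 = 432


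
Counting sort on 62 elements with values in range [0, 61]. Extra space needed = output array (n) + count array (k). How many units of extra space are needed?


Output array size: 62 (to store sorted result)
Count array size: 62 (one slot per possible value, range 0 to 61)
Total extra space = 62 + 62 = 124


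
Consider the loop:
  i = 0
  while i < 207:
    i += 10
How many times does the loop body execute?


Starting at i = 0, each iteration adds 10.
Iterations until i >= 207:
  Iteration 1: i = 0 -> i = 10
  Iteration 2: i = 10 -> i = 20
  Iteration 3: i = 20 -> i = 30
  Iteration 4: i = 30 -> i = 40
  Iteration 5: i = 40 -> i = 50
  Iteration 6: i = 50 -> i = 60
  Iteration 7: i = 60 -> i = 70
  Iteration 8: i = 70 -> i = 80
  ... continuing ...
Total iterations = ceil(207/10) = 21


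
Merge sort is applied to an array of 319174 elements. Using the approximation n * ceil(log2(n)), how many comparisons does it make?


Merge sort divides the array into halves recursively.
Number of levels = ceil(log2(319174)) = 19
At each level, approximately n = 319174 comparisons are needed for merging.
Total comparisons ~ n * ceil(log2(n)) = 319174 * 19 = 6064306


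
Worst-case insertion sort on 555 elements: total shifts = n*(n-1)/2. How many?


Sum of shifts = 1 + 2 + 3 + ... + 554
= 555 * 554 / 2
= 307470 / 2
= 153735


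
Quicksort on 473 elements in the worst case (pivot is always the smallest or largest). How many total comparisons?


In the worst case, each partition step picks the worst pivot:
  Partition 1: 472 comparisons (n-1 elements to compare)
  Partition 2: 471 comparisons
  Partition 3: 470 comparisons
  Partition 4: 469 comparisons
  Partition 5: 468 comparisons
  ...
  Last partition: 0 comparisons
Total = (n-1) + (n-2) + ... + 1 + 0 = n*(n-1)/2
= 473*472/2 = 111628


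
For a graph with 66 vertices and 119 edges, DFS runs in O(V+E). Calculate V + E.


A full DFS traversal visits each vertex once and examines each edge once.
V = 66
E = 119
Sum = 66 + 119 = 185


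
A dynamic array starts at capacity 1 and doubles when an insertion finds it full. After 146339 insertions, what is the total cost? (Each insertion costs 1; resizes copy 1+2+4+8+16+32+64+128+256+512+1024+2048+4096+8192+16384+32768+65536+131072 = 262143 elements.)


Insertion cost: 146339 (one per element)
Resizes occur just before inserting elements 2, 3, 5, 9, ...
Elements copied at each resize: 1 + 2 + 4 + 8 + 16 + 32 + 64 + 128 + 256 + 512 + 1024 + 2048 + 4096 + 8192 + 16384 + 32768 + 65536 + 131072
Sum of copies = 262143 (geometric series: 2^k - 1)
Total = 146339 + 262143 = 408482


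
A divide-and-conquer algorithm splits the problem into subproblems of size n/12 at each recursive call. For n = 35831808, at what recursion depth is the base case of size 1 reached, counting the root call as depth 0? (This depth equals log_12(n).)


At each depth, the problem size is divided by 12:
  Depth 0: problem size = 35831808
  Depth 1: problem size = 2985984
  Depth 2: problem size = 248832
  Depth 3: problem size = 20736
  Depth 4: problem size = 1728
  Depth 5: problem size = 144
  Depth 6: problem size = 12
  Depth 7: problem size = 1 (base case)
The base case is reached at depth log_12(35831808) = 7 (the tree has 8 levels counting depth 0, but the depth asked for is 7).
Recursion depth = 7


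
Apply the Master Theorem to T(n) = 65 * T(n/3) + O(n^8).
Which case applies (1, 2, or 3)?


The Master Theorem: T(n) = a*T(n/b) + O(n^c)
  a = 65, b = 3, c = 8
log_b(a) = log_3(65) ~ 3.8
Compare b^c with a: 3^8 = 6561 > 65, so c > log_b(a).
Since c > log_b(a), Case 3 applies.
T(n) = O(n^8)
Master Theorem case = 3


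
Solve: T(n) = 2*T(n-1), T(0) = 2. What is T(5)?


Unrolling:
T(5) = 2*T(4) = 2^2*T(3) = ... = 2^5*T(0)
= 2^5 * 2
= 32 * 2 = 64


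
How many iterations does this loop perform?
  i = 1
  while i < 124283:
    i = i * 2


The loop variable doubles each iteration:
i = 1 -> 2 -> 4 -> 8 -> 16 -> 32 -> 64 -> 128 -> 256 -> 512 -> 1024 -> 2048 -> 4096 -> 8192 -> 16384 -> 32768 -> 65536 -> 131072 (stop, 131072 >= 124283)
Number of doublings = ceil(log2(124283)) = 17


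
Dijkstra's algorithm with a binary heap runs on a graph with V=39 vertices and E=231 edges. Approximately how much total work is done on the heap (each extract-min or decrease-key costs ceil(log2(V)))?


Dijkstra with a binary heap: each vertex is extracted once, each edge may relax once.
Each heap operation costs O(log V).
V + E = 39 + 231 = 270
ceil(log2(39)) = 6 (since 2^5 = 32 < 39 <= 64 = 2^6)
Total heap work = (V+E) * ceil(log2(V)) = 270 * 6 = 1620


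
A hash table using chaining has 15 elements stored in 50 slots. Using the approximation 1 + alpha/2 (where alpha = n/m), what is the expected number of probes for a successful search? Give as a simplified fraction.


Load factor alpha = n/m = 15/50
Expected probes = 1 + alpha/2 = 1 + 15/(2*50)
= 1 + 15/100
= 100/100 + 15/100
= 115/100
Simplify: 23/20


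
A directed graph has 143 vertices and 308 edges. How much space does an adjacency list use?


Adjacency list: one list head per vertex + one entry per edge
Vertex heads: 143
Edge entries: 308
Total = 143 + 308 = 451
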